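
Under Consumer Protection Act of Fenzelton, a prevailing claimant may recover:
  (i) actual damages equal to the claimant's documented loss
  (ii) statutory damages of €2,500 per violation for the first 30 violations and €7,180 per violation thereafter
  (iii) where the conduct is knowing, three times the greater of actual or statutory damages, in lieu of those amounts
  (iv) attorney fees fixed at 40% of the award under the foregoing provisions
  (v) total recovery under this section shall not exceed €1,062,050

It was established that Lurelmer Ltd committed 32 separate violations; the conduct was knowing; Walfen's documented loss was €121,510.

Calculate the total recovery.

Total recovery: €510,342

First 30 violations: 30 × €2,500 = €75,000
Remaining violations: (32 − 30) × €7,180 = €14,360
Statutory damages: €75,000 + €14,360 = €89,360
Greater of actual damages (€121,510) or statutory damages (€89,360): €121,510
Trebled: 3 × €121,510 = €364,530
Attorney fees: 40% of €364,530 = €145,812
Total before cap: €364,530 + €145,812 = €510,342
Cap at €1,062,050: €510,342 is within the cap, no reduction.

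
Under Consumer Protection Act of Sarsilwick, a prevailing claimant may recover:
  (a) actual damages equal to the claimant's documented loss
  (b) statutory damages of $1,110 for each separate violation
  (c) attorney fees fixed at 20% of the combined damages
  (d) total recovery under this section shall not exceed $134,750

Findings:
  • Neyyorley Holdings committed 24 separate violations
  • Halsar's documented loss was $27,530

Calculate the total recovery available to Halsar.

Statutory damages: 24 × $1,110 = $26,640
Combined damages: $27,530 + $26,640 = $54,170
Attorney fees: 20% of $54,170 = $10,834
Total before cap: $54,170 + $10,834 = $65,004
Cap at $134,750: $65,004 is within the cap, no reduction.

Total recovery: $65,004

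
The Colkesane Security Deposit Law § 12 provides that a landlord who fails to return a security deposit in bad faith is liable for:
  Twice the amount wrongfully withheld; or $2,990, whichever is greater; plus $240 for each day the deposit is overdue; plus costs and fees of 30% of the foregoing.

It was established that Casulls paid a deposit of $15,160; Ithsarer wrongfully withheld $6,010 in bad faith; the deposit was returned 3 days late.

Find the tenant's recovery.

$16,562

Doubled: 2 × $6,010 = $12,020
Minimum $2,990: $12,020 meets the minimum, no increase.
Late-return penalty: 3 × $240 = $720
Damages plus late penalty: $12,020 + $720 = $12,740
Costs and fees: 30% of $12,740 = $3,822
Total recovery: $12,740 + $3,822 = $16,562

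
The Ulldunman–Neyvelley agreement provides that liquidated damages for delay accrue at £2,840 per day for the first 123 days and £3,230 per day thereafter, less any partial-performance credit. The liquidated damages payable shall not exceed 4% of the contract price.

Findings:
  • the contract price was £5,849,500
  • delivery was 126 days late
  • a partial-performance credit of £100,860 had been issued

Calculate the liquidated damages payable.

£233,980

First 123 days: 123 × £2,840 = £349,320
Remaining days: (126 − 123) × £3,230 = £9,690
Accrued per-day damages: £349,320 + £9,690 = £359,010
Less partial-performance credit: £359,010 − £100,860 = £258,150
Cap: 4% of £5,849,500 = £233,980
Cap at £233,980: £258,150 exceeds the cap → £233,980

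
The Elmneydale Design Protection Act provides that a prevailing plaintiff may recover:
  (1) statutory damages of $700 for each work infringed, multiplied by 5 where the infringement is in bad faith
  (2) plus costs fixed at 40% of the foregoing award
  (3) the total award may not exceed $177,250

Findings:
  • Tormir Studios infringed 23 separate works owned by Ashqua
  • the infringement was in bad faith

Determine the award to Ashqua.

$112,700

Statutory damages: 23 × $700 = $16,100
Multiplied by 5: 5 × $16,100 = $80,500
Costs: 40% of $80,500 = $32,200
Award plus costs: $80,500 + $32,200 = $112,700
Cap at $177,250: $112,700 is within the cap, no reduction.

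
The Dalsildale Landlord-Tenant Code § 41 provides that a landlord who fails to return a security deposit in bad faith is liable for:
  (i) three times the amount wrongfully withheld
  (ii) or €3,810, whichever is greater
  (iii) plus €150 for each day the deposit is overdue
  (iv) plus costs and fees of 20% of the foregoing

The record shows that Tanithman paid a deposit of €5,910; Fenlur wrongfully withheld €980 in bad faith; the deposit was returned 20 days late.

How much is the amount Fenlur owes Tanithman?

Trebled: 3 × €980 = €2,940
Minimum €3,810: €2,940 is below the minimum → €3,810
Late-return penalty: 20 × €150 = €3,000
Damages plus late penalty: €3,810 + €3,000 = €6,810
Costs and fees: 20% of €6,810 = €1,362
Total recovery: €6,810 + €1,362 = €8,172

€8,172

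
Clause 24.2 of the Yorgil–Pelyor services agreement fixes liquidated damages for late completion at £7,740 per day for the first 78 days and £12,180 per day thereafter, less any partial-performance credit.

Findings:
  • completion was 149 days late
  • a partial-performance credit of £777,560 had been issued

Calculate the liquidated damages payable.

First 78 days: 78 × £7,740 = £603,720
Remaining days: (149 − 78) × £12,180 = £864,780
Accrued per-day damages: £603,720 + £864,780 = £1,468,500
Less partial-performance credit: £1,468,500 − £777,560 = £690,940

Liquidated damages: £690,940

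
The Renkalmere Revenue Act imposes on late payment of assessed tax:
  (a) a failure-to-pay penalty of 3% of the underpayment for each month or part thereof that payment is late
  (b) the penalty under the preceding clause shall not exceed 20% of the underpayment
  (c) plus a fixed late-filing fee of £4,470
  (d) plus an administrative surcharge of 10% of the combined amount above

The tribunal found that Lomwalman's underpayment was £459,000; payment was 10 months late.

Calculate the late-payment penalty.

Penalty: £105,897

Accrued rate: 3% × 10 = 30%, capped at 20% → 20%
Failure-to-pay penalty: 20% of £459,000 = £91,800
Penalty before surcharge: £91,800 + £4,470 = £96,270
Administrative surcharge: 10% of £96,270 = £9,627
Total penalty: £96,270 + £9,627 = £105,897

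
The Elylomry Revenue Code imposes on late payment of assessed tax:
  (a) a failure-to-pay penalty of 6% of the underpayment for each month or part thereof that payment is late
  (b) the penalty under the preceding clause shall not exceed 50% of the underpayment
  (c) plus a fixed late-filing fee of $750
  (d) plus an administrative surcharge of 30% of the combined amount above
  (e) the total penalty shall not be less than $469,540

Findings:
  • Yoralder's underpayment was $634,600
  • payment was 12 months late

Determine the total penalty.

Accrued rate: 6% × 12 = 72%, capped at 50% → 50%
Failure-to-pay penalty: 50% of $634,600 = $317,300
Penalty before surcharge: $317,300 + $750 = $318,050
Administrative surcharge: 30% of $318,050 = $95,415
Total penalty: $318,050 + $95,415 = $413,465
Minimum $469,540: $413,465 is below the minimum → $469,540

$469,540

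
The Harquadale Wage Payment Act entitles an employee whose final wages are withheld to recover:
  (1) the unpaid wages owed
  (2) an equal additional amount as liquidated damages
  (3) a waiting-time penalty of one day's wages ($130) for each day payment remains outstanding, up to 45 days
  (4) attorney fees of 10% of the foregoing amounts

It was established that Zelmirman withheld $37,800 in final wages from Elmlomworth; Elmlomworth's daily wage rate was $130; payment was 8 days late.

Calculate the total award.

Total award: $84,304

Liquidated damages (equal amount): $37,800
Penalty days: min(8, 45) = 8
Waiting-time penalty: 8 × $130 = $1,040
Subtotal: $37,800 + $37,800 + $1,040 = $76,640
Attorney fees: 10% of $76,640 = $7,664
Total award: $76,640 + $7,664 = $84,304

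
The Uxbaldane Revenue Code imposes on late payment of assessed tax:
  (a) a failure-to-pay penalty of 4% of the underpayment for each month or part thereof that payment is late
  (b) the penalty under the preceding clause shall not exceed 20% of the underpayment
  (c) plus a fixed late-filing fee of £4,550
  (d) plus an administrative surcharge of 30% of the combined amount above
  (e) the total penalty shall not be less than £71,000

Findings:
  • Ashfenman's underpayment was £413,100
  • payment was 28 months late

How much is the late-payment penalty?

£113,321

Accrued rate: 4% × 28 = 112%, capped at 20% → 20%
Failure-to-pay penalty: 20% of £413,100 = £82,620
Penalty before surcharge: £82,620 + £4,550 = £87,170
Administrative surcharge: 30% of £87,170 = £26,151
Total penalty: £87,170 + £26,151 = £113,321
Minimum £71,000: £113,321 meets the minimum, no increase.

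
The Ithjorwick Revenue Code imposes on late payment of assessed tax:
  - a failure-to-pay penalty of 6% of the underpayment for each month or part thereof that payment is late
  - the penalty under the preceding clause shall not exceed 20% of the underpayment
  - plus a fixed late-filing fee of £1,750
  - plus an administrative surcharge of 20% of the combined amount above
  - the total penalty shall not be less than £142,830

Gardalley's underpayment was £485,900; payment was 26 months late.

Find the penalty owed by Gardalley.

£142,830

Accrued rate: 6% × 26 = 156%, capped at 20% → 20%
Failure-to-pay penalty: 20% of £485,900 = £97,180
Penalty before surcharge: £97,180 + £1,750 = £98,930
Administrative surcharge: 20% of £98,930 = £19,786
Total penalty: £98,930 + £19,786 = £118,716
Minimum £142,830: £118,716 is below the minimum → £142,830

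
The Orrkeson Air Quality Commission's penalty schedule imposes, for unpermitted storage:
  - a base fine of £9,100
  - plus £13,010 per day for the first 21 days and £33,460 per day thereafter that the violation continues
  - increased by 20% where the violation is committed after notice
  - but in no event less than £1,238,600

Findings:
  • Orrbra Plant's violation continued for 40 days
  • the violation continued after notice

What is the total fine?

First 21 days: 21 × £13,010 = £273,210
Remaining days: (40 − 21) × £33,460 = £635,740
Per-day component: £273,210 + £635,740 = £908,950
Base plus per-day: £9,100 + £908,950 = £918,050
Enhancement: 20% of £918,050 = £183,610
Enhanced fine: £918,050 + £183,610 = £1,101,660
Minimum £1,238,600: £1,101,660 is below the minimum → £1,238,600

Civil penalty: £1,238,600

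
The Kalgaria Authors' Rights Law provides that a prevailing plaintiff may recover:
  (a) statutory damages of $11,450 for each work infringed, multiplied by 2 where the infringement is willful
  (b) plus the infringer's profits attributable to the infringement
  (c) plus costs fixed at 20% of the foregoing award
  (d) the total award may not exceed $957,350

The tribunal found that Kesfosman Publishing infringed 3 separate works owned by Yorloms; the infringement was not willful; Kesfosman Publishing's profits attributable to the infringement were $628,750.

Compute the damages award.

Statutory damages: 3 × $11,450 = $34,350
Infringement not willful: no ×2 enhancement.
Combined award: $34,350 + $628,750 = $663,100
Costs: 20% of $663,100 = $132,620
Award plus costs: $663,100 + $132,620 = $795,720
Cap at $957,350: $795,720 is within the cap, no reduction.

$795,720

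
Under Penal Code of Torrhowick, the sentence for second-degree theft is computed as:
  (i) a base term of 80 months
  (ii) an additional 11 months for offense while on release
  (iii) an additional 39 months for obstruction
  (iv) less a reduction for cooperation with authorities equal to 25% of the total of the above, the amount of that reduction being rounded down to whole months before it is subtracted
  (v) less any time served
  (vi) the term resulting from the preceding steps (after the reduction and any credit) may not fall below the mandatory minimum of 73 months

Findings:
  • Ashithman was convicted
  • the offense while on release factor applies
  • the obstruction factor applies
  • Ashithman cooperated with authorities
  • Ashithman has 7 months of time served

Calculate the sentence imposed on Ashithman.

91 months

Offense while on release enhancement: +11 months
Obstruction enhancement: +39 months
Adjusted term: 80 months + 11 months + 39 months = 130 months
Cooperation with authorities reduction: 25% of 130 months = 32 months (rounded down)
After reduction: 130 − 32 = 98 months
Less time served: 98 months − 7 months = 91 months
Minimum 73 months: 91 months meets the minimum, no increase.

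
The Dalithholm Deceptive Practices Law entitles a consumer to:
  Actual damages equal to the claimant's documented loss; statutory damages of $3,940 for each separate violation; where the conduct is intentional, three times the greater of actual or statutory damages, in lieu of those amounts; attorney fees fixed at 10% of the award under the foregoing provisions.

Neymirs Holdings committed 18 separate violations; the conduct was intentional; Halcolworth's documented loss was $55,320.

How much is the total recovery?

$234,036

Statutory damages: 18 × $3,940 = $70,920
Greater of actual damages ($55,320) or statutory damages ($70,920): $70,920
Trebled: 3 × $70,920 = $212,760
Attorney fees: 10% of $212,760 = $21,276
Total recovery: $212,760 + $21,276 = $234,036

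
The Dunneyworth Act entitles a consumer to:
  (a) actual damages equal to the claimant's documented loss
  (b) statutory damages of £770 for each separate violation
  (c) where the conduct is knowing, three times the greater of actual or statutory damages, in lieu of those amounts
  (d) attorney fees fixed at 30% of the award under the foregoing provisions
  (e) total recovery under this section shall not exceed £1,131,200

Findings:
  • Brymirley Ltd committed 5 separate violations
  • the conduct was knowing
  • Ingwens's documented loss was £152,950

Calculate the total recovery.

Statutory damages: 5 × £770 = £3,850
Greater of actual damages (£152,950) or statutory damages (£3,850): £152,950
Trebled: 3 × £152,950 = £458,850
Attorney fees: 30% of £458,850 = £137,655
Total before cap: £458,850 + £137,655 = £596,505
Cap at £1,131,200: £596,505 is within the cap, no reduction.

£596,505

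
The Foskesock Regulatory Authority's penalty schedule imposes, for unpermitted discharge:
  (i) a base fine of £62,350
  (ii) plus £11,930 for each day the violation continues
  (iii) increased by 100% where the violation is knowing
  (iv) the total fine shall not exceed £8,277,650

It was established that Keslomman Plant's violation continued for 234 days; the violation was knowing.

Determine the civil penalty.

Per-day component: 234 × £11,930 = £2,791,620
Base plus per-day: £62,350 + £2,791,620 = £2,853,970
Enhancement: 100% of £2,853,970 = £2,853,970
Enhanced fine: £2,853,970 + £2,853,970 = £5,707,940
Cap at £8,277,650: £5,707,940 is within the cap, no reduction.

Civil penalty: £5,707,940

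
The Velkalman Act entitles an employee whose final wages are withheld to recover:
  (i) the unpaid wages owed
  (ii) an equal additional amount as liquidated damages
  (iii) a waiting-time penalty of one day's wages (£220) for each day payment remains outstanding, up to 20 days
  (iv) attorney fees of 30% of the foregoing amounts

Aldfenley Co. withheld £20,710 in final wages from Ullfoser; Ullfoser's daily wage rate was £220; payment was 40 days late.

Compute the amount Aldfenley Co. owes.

Liquidated damages (equal amount): £20,710
Penalty days: min(40, 20) = 20
Waiting-time penalty: 20 × £220 = £4,400
Subtotal: £20,710 + £20,710 + £4,400 = £45,820
Attorney fees: 30% of £45,820 = £13,746
Total award: £45,820 + £13,746 = £59,566

£59,566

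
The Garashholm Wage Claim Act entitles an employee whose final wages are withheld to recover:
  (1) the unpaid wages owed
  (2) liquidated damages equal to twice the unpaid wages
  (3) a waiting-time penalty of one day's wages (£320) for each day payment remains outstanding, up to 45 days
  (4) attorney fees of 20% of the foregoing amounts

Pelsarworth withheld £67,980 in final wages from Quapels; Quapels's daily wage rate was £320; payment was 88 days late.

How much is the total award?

Doubled: 2 × £67,980 = £135,960
Penalty days: min(88, 45) = 45
Waiting-time penalty: 45 × £320 = £14,400
Subtotal: £67,980 + £135,960 + £14,400 = £218,340
Attorney fees: 20% of £218,340 = £43,668
Total award: £218,340 + £43,668 = £262,008

£262,008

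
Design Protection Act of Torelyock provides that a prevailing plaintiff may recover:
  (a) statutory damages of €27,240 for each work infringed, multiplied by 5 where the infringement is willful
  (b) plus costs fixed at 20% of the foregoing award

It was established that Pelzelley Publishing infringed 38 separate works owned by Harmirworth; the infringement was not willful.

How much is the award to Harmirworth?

Statutory damages: 38 × €27,240 = €1,035,120
Infringement not willful: no ×5 enhancement.
Costs: 20% of €1,035,120 = €207,024
Award plus costs: €1,035,120 + €207,024 = €1,242,144

€1,242,144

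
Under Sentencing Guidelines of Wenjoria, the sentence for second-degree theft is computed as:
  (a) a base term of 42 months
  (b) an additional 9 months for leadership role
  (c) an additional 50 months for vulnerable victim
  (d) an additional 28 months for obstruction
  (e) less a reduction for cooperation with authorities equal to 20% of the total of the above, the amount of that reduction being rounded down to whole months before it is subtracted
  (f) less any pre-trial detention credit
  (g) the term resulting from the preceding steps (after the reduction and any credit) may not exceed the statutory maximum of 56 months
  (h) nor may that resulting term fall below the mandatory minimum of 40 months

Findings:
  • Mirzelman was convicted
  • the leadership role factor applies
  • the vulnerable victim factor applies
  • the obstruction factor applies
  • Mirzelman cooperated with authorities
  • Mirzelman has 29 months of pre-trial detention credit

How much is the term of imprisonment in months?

56 months

Leadership role enhancement: +9 months
Vulnerable victim enhancement: +50 months
Obstruction enhancement: +28 months
Adjusted term: 42 months + 9 months + 50 months + 28 months = 129 months
Cooperation with authorities reduction: 20% of 129 months = 25 months (rounded down)
After reduction: 129 − 25 = 104 months
Less pre-trial detention credit: 104 months − 29 months = 75 months
Cap at 56 months: 75 months exceeds the cap → 56 months
Minimum 40 months: 56 months meets the minimum, no increase.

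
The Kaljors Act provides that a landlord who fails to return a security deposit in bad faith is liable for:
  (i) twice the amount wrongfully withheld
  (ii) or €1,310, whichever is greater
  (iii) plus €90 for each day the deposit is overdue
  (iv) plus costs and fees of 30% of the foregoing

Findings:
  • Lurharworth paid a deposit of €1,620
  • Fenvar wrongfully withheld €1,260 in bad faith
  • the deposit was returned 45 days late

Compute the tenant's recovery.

Doubled: 2 × €1,260 = €2,520
Minimum €1,310: €2,520 meets the minimum, no increase.
Late-return penalty: 45 × €90 = €4,050
Damages plus late penalty: €2,520 + €4,050 = €6,570
Costs and fees: 30% of €6,570 = €1,971
Total recovery: €6,570 + €1,971 = €8,541

€8,541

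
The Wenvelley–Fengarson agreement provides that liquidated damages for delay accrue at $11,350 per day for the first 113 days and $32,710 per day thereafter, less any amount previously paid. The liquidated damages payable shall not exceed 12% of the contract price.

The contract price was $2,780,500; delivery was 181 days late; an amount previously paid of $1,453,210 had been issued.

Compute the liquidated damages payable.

$333,660

First 113 days: 113 × $11,350 = $1,282,550
Remaining days: (181 − 113) × $32,710 = $2,224,280
Accrued per-day damages: $1,282,550 + $2,224,280 = $3,506,830
Less amount previously paid: $3,506,830 − $1,453,210 = $2,053,620
Cap: 12% of $2,780,500 = $333,660
Cap at $333,660: $2,053,620 exceeds the cap → $333,660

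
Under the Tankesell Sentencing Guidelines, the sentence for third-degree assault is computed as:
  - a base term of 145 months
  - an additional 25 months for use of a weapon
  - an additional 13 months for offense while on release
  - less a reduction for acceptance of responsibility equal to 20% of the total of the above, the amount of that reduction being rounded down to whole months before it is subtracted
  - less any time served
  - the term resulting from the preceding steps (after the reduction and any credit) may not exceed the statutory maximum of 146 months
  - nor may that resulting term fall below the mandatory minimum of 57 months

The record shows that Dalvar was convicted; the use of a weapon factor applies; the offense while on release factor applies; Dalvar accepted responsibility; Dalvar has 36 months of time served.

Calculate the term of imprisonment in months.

111 months

Use of a weapon enhancement: +25 months
Offense while on release enhancement: +13 months
Adjusted term: 145 months + 25 months + 13 months = 183 months
Acceptance of responsibility reduction: 20% of 183 months = 36 months (rounded down)
After reduction: 183 − 36 = 147 months
Less time served: 147 months − 36 months = 111 months
Cap at 146 months: 111 months is within the cap, no reduction.
Minimum 57 months: 111 months meets the minimum, no increase.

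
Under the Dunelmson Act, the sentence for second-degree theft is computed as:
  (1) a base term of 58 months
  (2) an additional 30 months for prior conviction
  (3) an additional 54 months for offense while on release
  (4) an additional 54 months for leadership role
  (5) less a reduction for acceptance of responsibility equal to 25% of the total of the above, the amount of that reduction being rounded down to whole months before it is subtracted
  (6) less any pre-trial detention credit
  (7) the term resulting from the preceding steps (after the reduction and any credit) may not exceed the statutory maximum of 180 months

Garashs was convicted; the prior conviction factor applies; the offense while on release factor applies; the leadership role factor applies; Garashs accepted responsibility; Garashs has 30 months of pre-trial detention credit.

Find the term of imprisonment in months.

Prior conviction enhancement: +30 months
Offense while on release enhancement: +54 months
Leadership role enhancement: +54 months
Adjusted term: 58 months + 30 months + 54 months + 54 months = 196 months
Acceptance of responsibility reduction: 25% of 196 months = 49 months (rounded down)
After reduction: 196 − 49 = 147 months
Less pre-trial detention credit: 147 months − 30 months = 117 months
Cap at 180 months: 117 months is within the cap, no reduction.

117 months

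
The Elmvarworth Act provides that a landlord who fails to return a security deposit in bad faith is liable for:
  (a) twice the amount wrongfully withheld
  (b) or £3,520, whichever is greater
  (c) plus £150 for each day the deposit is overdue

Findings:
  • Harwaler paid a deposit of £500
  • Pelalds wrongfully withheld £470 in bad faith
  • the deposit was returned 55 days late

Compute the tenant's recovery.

Doubled: 2 × £470 = £940
Minimum £3,520: £940 is below the minimum → £3,520
Late-return penalty: 55 × £150 = £8,250
Damages plus late penalty: £3,520 + £8,250 = £11,770

£11,770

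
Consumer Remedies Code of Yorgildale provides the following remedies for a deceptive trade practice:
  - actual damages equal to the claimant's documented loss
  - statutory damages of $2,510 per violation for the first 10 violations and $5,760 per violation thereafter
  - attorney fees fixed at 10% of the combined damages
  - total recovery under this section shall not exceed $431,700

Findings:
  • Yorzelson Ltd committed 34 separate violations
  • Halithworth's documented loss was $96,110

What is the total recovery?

First 10 violations: 10 × $2,510 = $25,100
Remaining violations: (34 − 10) × $5,760 = $138,240
Statutory damages: $25,100 + $138,240 = $163,340
Combined damages: $96,110 + $163,340 = $259,450
Attorney fees: 10% of $259,450 = $25,945
Total before cap: $259,450 + $25,945 = $285,395
Cap at $431,700: $285,395 is within the cap, no reduction.

$285,395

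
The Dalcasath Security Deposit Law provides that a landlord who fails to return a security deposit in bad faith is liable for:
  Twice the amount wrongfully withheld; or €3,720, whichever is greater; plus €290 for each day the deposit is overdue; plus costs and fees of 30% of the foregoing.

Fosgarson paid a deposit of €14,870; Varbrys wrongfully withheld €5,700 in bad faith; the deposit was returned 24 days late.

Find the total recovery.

Doubled: 2 × €5,700 = €11,400
Minimum €3,720: €11,400 meets the minimum, no increase.
Late-return penalty: 24 × €290 = €6,960
Damages plus late penalty: €11,400 + €6,960 = €18,360
Costs and fees: 30% of €18,360 = €5,508
Total recovery: €18,360 + €5,508 = €23,868

Recovery: €23,868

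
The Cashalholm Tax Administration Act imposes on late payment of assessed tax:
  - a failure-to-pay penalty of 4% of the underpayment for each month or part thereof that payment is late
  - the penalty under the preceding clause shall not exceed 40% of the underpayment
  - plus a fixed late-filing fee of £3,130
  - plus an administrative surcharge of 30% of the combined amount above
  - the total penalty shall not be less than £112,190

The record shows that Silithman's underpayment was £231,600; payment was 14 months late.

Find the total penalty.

Accrued rate: 4% × 14 = 56%, capped at 40% → 40%
Failure-to-pay penalty: 40% of £231,600 = £92,640
Penalty before surcharge: £92,640 + £3,130 = £95,770
Administrative surcharge: 30% of £95,770 = £28,731
Total penalty: £95,770 + £28,731 = £124,501
Minimum £112,190: £124,501 meets the minimum, no increase.

£124,501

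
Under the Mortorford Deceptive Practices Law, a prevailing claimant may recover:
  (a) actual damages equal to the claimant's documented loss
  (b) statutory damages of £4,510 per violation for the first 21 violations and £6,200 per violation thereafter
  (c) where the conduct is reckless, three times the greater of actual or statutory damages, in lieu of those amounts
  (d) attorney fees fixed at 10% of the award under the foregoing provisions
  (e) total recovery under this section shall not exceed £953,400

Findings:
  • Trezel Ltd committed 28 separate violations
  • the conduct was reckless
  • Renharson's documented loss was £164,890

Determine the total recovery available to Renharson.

First 21 violations: 21 × £4,510 = £94,710
Remaining violations: (28 − 21) × £6,200 = £43,400
Statutory damages: £94,710 + £43,400 = £138,110
Greater of actual damages (£164,890) or statutory damages (£138,110): £164,890
Trebled: 3 × £164,890 = £494,670
Attorney fees: 10% of £494,670 = £49,467
Total before cap: £494,670 + £49,467 = £544,137
Cap at £953,400: £544,137 is within the cap, no reduction.

£544,137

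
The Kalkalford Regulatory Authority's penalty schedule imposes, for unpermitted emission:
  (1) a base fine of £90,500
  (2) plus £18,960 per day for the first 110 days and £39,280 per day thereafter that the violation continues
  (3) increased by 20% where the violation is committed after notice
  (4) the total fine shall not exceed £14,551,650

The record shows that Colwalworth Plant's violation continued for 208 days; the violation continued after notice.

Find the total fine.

£7,230,648

First 110 days: 110 × £18,960 = £2,085,600
Remaining days: (208 − 110) × £39,280 = £3,849,440
Per-day component: £2,085,600 + £3,849,440 = £5,935,040
Base plus per-day: £90,500 + £5,935,040 = £6,025,540
Enhancement: 20% of £6,025,540 = £1,205,108
Enhanced fine: £6,025,540 + £1,205,108 = £7,230,648
Cap at £14,551,650: £7,230,648 is within the cap, no reduction.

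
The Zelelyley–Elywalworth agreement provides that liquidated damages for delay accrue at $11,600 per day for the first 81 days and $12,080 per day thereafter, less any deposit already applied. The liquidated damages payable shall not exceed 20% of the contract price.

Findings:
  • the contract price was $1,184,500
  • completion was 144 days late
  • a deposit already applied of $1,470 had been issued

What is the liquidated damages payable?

First 81 days: 81 × $11,600 = $939,600
Remaining days: (144 − 81) × $12,080 = $761,040
Accrued per-day damages: $939,600 + $761,040 = $1,700,640
Less deposit already applied: $1,700,640 − $1,470 = $1,699,170
Cap: 20% of $1,184,500 = $236,900
Cap at $236,900: $1,699,170 exceeds the cap → $236,900

$236,900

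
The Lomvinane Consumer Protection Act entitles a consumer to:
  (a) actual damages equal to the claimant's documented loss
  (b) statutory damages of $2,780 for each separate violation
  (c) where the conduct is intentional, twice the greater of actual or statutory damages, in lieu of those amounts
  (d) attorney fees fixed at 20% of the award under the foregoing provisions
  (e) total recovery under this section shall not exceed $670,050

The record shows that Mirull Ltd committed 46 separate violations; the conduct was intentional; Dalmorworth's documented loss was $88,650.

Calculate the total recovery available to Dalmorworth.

$306,912

Statutory damages: 46 × $2,780 = $127,880
Greater of actual damages ($88,650) or statutory damages ($127,880): $127,880
Doubled: 2 × $127,880 = $255,760
Attorney fees: 20% of $255,760 = $51,152
Total before cap: $255,760 + $51,152 = $306,912
Cap at $670,050: $306,912 is within the cap, no reduction.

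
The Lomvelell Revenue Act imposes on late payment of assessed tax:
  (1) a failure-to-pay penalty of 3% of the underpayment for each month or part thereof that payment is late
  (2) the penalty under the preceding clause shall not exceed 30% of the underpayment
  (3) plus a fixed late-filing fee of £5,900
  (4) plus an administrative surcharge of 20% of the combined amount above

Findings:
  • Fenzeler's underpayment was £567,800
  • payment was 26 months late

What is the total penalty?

Accrued rate: 3% × 26 = 78%, capped at 30% → 30%
Failure-to-pay penalty: 30% of £567,800 = £170,340
Penalty before surcharge: £170,340 + £5,900 = £176,240
Administrative surcharge: 20% of £176,240 = £35,248
Total penalty: £176,240 + £35,248 = £211,488

£211,488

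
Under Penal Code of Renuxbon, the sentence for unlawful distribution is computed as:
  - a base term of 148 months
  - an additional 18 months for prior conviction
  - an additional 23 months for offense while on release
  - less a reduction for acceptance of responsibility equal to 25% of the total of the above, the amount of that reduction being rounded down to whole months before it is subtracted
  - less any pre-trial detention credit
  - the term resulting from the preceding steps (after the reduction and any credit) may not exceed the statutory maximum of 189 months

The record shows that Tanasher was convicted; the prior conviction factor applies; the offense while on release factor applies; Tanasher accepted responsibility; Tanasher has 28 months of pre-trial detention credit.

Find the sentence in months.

Prior conviction enhancement: +18 months
Offense while on release enhancement: +23 months
Adjusted term: 148 months + 18 months + 23 months = 189 months
Acceptance of responsibility reduction: 25% of 189 months = 47 months (rounded down)
After reduction: 189 − 47 = 142 months
Less pre-trial detention credit: 142 months − 28 months = 114 months
Cap at 189 months: 114 months is within the cap, no reduction.

114 months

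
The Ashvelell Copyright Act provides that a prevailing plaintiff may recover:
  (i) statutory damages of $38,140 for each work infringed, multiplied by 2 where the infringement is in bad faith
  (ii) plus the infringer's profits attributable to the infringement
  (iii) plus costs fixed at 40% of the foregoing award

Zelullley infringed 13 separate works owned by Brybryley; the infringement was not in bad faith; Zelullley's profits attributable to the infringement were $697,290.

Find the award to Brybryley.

Statutory damages: 13 × $38,140 = $495,820
Infringement not in bad faith: no ×2 enhancement.
Combined award: $495,820 + $697,290 = $1,193,110
Costs: 40% of $1,193,110 = $477,244
Award plus costs: $1,193,110 + $477,244 = $1,670,354

$1,670,354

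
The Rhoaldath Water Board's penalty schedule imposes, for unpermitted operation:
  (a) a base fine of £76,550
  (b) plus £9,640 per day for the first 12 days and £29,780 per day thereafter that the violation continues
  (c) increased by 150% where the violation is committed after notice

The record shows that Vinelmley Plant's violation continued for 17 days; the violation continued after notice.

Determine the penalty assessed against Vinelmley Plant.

Civil penalty: £852,825

First 12 days: 12 × £9,640 = £115,680
Remaining days: (17 − 12) × £29,780 = £148,900
Per-day component: £115,680 + £148,900 = £264,580
Base plus per-day: £76,550 + £264,580 = £341,130
Enhancement: 150% of £341,130 = £511,695
Enhanced fine: £341,130 + £511,695 = £852,825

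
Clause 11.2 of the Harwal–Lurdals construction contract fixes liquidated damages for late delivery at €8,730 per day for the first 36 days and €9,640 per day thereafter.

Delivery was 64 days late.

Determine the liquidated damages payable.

First 36 days: 36 × €8,730 = €314,280
Remaining days: (64 − 36) × €9,640 = €269,920
Accrued per-day damages: €314,280 + €269,920 = €584,200

€584,200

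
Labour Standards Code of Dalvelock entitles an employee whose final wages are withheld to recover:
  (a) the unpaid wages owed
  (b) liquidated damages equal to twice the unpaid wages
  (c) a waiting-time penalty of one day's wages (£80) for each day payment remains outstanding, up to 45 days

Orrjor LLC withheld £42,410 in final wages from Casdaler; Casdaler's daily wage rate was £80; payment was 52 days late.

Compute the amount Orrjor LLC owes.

£130,830

Doubled: 2 × £42,410 = £84,820
Penalty days: min(52, 45) = 45
Waiting-time penalty: 45 × £80 = £3,600
Total award: £42,410 + £84,820 + £3,600 = £130,830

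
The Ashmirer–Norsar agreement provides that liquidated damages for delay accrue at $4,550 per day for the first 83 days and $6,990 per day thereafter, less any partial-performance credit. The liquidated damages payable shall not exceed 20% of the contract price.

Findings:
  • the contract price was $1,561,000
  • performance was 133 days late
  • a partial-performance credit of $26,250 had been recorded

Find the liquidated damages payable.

First 83 days: 83 × $4,550 = $377,650
Remaining days: (133 − 83) × $6,990 = $349,500
Accrued per-day damages: $377,650 + $349,500 = $727,150
Less partial-performance credit: $727,150 − $26,250 = $700,900
Cap: 20% of $1,561,000 = $312,200
Cap at $312,200: $700,900 exceeds the cap → $312,200

$312,200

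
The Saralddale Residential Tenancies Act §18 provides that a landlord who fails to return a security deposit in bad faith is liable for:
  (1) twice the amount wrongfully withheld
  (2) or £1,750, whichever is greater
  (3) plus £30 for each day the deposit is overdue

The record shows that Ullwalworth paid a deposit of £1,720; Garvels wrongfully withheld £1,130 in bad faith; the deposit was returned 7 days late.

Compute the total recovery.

Doubled: 2 × £1,130 = £2,260
Minimum £1,750: £2,260 meets the minimum, no increase.
Late-return penalty: 7 × £30 = £210
Damages plus late penalty: £2,260 + £210 = £2,470

£2,470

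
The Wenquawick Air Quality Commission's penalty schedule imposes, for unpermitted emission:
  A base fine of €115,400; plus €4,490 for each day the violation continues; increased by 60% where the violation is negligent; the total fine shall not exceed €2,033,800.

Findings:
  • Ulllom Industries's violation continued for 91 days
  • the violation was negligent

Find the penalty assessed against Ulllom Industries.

Per-day component: 91 × €4,490 = €408,590
Base plus per-day: €115,400 + €408,590 = €523,990
Enhancement: 60% of €523,990 = €314,394
Enhanced fine: €523,990 + €314,394 = €838,384
Cap at €2,033,800: €838,384 is within the cap, no reduction.

€838,384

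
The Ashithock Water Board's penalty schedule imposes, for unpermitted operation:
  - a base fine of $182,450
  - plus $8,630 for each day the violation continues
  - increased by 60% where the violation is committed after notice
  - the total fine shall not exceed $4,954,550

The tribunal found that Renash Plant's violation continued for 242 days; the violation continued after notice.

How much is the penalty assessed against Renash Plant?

Per-day component: 242 × $8,630 = $2,088,460
Base plus per-day: $182,450 + $2,088,460 = $2,270,910
Enhancement: 60% of $2,270,910 = $1,362,546
Enhanced fine: $2,270,910 + $1,362,546 = $3,633,456
Cap at $4,954,550: $3,633,456 is within the cap, no reduction.

Civil penalty: $3,633,456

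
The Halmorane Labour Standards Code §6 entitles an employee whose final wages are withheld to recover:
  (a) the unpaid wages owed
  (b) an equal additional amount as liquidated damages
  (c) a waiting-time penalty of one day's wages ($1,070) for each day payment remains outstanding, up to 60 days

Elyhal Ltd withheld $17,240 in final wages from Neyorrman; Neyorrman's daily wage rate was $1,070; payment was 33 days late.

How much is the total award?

Liquidated damages (equal amount): $17,240
Penalty days: min(33, 60) = 33
Waiting-time penalty: 33 × $1,070 = $35,310
Total award: $17,240 + $17,240 + $35,310 = $69,790

$69,790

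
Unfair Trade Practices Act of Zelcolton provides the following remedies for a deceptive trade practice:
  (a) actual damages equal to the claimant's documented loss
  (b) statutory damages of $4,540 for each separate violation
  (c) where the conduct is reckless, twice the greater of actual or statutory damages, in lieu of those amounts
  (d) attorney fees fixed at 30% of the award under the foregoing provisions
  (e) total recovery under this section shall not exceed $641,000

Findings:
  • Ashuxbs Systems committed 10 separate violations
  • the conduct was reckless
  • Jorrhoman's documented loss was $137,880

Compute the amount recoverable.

$358,488

Statutory damages: 10 × $4,540 = $45,400
Greater of actual damages ($137,880) or statutory damages ($45,400): $137,880
Doubled: 2 × $137,880 = $275,760
Attorney fees: 30% of $275,760 = $82,728
Total before cap: $275,760 + $82,728 = $358,488
Cap at $641,000: $358,488 is within the cap, no reduction.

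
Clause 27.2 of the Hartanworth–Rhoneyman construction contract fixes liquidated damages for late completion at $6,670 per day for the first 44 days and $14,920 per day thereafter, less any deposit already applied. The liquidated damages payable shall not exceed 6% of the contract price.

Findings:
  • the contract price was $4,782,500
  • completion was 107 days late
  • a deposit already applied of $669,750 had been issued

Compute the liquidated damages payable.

Liquidated damages: $286,950

First 44 days: 44 × $6,670 = $293,480
Remaining days: (107 − 44) × $14,920 = $939,960
Accrued per-day damages: $293,480 + $939,960 = $1,233,440
Less deposit already applied: $1,233,440 − $669,750 = $563,690
Cap: 6% of $4,782,500 = $286,950
Cap at $286,950: $563,690 exceeds the cap → $286,950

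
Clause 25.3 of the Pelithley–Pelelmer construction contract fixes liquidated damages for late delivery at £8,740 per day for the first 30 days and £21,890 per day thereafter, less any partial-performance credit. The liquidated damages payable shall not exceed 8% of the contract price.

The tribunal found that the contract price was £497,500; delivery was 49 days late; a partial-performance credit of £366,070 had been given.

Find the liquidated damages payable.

First 30 days: 30 × £8,740 = £262,200
Remaining days: (49 − 30) × £21,890 = £415,910
Accrued per-day damages: £262,200 + £415,910 = £678,110
Less partial-performance credit: £678,110 − £366,070 = £312,040
Cap: 8% of £497,500 = £39,800
Cap at £39,800: £312,040 exceeds the cap → £39,800

£39,800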